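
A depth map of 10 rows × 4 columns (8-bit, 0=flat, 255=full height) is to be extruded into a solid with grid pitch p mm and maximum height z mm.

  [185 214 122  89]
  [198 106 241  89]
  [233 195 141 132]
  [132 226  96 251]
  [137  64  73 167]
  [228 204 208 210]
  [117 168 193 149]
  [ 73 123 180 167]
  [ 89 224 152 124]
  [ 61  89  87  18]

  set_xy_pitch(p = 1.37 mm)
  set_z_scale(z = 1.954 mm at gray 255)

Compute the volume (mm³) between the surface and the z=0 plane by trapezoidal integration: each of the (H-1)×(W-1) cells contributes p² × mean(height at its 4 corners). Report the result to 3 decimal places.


height_mm = gray/255 × 1.954; cell vol = 1.37² × mean(4 corners)
unit = 1.37² × 1.954 / (4×255) = 0.00359555 mm³ per gray-sum
row 0: Σ corner-gray over 3 cells = 1927  → 6.9286
row 1: Σ corner-gray over 3 cells = 2018  → 7.2558
row 2: Σ corner-gray over 3 cells = 2064  → 7.4212
row 3: Σ corner-gray over 3 cells = 1605  → 5.7709
row 4: Σ corner-gray over 3 cells = 1840  → 6.6158
row 5: Σ corner-gray over 3 cells = 2250  → 8.0900
row 6: Σ corner-gray over 3 cells = 1834  → 6.5942
row 7: Σ corner-gray over 3 cells = 1811  → 6.5115
row 8: Σ corner-gray over 3 cells = 1396  → 5.0194
Σ rows: total corner-gray = 16745  → 60.2075 mm³

60.208


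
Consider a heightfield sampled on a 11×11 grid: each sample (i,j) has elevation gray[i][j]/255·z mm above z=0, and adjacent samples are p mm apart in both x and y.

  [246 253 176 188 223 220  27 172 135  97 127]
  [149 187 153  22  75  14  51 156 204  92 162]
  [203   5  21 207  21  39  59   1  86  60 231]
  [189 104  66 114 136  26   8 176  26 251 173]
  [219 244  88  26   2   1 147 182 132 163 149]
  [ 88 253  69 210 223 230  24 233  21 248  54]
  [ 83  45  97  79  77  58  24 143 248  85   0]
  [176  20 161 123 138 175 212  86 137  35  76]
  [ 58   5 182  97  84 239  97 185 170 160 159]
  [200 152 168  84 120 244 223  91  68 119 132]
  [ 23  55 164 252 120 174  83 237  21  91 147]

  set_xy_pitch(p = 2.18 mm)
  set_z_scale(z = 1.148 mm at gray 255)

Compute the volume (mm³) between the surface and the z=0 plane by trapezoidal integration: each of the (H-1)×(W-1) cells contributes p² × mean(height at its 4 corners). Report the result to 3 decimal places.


257.110

height_mm = gray/255 × 1.148; cell vol = 2.18² × mean(4 corners)
unit = 2.18² × 1.148 / (4×255) = 0.00534878 mm³ per gray-sum
row 0: Σ corner-gray over 10 cells = 5574  → 29.8141
row 1: Σ corner-gray over 10 cells = 3651  → 19.5284
row 2: Σ corner-gray over 10 cells = 3608  → 19.2984
row 3: Σ corner-gray over 10 cells = 4514  → 24.1444
row 4: Σ corner-gray over 10 cells = 5502  → 29.4290
row 5: Σ corner-gray over 10 cells = 4959  → 26.5246
row 6: Σ corner-gray over 10 cells = 4221  → 22.5772
row 7: Σ corner-gray over 10 cells = 5081  → 27.1771
row 8: Σ corner-gray over 10 cells = 5525  → 29.5520
row 9: Σ corner-gray over 10 cells = 5434  → 29.0653
Σ rows: total corner-gray = 48069  → 257.1105 mm³


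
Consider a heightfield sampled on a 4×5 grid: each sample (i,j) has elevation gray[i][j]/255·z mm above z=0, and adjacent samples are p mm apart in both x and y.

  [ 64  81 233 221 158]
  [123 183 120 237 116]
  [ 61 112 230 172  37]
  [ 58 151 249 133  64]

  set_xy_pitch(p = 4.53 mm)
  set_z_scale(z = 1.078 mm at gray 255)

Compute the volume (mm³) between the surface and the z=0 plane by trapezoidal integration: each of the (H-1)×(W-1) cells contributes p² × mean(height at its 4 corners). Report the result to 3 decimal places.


159.839

height_mm = gray/255 × 1.078; cell vol = 4.53² × mean(4 corners)
unit = 4.53² × 1.078 / (4×255) = 0.0216878 mm³ per gray-sum
row 0: Σ corner-gray over 4 cells = 2611  → 56.6268
row 1: Σ corner-gray over 4 cells = 2445  → 53.0266
row 2: Σ corner-gray over 4 cells = 2314  → 50.1855
Σ rows: total corner-gray = 7370  → 159.8389 mm³


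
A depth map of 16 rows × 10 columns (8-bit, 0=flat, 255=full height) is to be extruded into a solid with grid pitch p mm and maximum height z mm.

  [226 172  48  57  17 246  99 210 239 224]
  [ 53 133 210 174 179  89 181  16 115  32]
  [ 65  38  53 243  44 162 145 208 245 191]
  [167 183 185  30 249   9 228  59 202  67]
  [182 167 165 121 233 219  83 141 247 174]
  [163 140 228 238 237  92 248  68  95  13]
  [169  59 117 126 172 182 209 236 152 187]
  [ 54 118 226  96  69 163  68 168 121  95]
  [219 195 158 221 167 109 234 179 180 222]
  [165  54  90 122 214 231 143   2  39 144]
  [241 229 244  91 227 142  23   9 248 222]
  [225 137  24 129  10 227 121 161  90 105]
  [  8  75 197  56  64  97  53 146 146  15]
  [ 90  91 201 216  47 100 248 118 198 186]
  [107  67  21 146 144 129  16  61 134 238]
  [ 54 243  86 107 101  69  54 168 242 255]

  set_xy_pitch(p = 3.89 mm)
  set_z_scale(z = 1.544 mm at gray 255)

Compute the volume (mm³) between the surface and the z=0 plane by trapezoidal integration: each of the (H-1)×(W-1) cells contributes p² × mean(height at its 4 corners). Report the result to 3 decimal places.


height_mm = gray/255 × 1.544; cell vol = 3.89² × mean(4 corners)
unit = 3.89² × 1.544 / (4×255) = 0.0229058 mm³ per gray-sum
row 0: Σ corner-gray over 9 cells = 4905  → 112.3532
row 1: Σ corner-gray over 9 cells = 4811  → 110.2000
row 2: Σ corner-gray over 9 cells = 5056  → 115.8120
row 3: Σ corner-gray over 9 cells = 5632  → 129.0057
row 4: Σ corner-gray over 9 cells = 5976  → 136.8853
row 5: Σ corner-gray over 9 cells = 5730  → 131.2505
row 6: Σ corner-gray over 9 cells = 5069  → 116.1097
row 7: Σ corner-gray over 9 cells = 5534  → 126.7609
row 8: Σ corner-gray over 9 cells = 5426  → 124.2871
row 9: Σ corner-gray over 9 cells = 4988  → 114.2544
row 10: Σ corner-gray over 9 cells = 5017  → 114.9186
row 11: Σ corner-gray over 9 cells = 3819  → 87.4774
row 12: Σ corner-gray over 9 cells = 4405  → 100.9002
row 13: Σ corner-gray over 9 cells = 4495  → 102.9618
row 14: Σ corner-gray over 9 cells = 4230  → 96.8917
Σ rows: total corner-gray = 75093  → 1720.0687 mm³

1720.069


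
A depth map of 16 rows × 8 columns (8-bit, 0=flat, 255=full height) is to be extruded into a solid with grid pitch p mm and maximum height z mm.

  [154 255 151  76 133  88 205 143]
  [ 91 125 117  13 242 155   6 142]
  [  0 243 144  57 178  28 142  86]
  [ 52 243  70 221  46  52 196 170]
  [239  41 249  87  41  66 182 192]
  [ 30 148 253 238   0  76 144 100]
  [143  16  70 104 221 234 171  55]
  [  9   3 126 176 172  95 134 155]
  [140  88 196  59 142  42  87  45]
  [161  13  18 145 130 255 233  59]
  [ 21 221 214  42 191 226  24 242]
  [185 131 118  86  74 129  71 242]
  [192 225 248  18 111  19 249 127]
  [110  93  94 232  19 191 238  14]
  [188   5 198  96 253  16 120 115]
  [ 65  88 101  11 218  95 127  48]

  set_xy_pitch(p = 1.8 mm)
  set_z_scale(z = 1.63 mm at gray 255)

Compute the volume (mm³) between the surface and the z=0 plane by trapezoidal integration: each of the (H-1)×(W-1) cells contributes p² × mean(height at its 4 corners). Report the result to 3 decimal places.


273.670

height_mm = gray/255 × 1.63; cell vol = 1.8² × mean(4 corners)
unit = 1.8² × 1.63 / (4×255) = 0.00517765 mm³ per gray-sum
row 0: Σ corner-gray over 7 cells = 3662  → 18.9605
row 1: Σ corner-gray over 7 cells = 3219  → 16.6668
row 2: Σ corner-gray over 7 cells = 3548  → 18.3703
row 3: Σ corner-gray over 7 cells = 3641  → 18.8518
row 4: Σ corner-gray over 7 cells = 3611  → 18.6965
row 5: Σ corner-gray over 7 cells = 3678  → 19.0434
row 6: Σ corner-gray over 7 cells = 3406  → 17.6351
row 7: Σ corner-gray over 7 cells = 2989  → 15.4760
row 8: Σ corner-gray over 7 cells = 3221  → 16.6772
row 9: Σ corner-gray over 7 cells = 3907  → 20.2291
row 10: Σ corner-gray over 7 cells = 3744  → 19.3851
row 11: Σ corner-gray over 7 cells = 3704  → 19.1780
row 12: Σ corner-gray over 7 cells = 3917  → 20.2808
row 13: Σ corner-gray over 7 cells = 3537  → 18.3133
row 14: Σ corner-gray over 7 cells = 3072  → 15.9057
Σ rows: total corner-gray = 52856  → 273.6697 mm³


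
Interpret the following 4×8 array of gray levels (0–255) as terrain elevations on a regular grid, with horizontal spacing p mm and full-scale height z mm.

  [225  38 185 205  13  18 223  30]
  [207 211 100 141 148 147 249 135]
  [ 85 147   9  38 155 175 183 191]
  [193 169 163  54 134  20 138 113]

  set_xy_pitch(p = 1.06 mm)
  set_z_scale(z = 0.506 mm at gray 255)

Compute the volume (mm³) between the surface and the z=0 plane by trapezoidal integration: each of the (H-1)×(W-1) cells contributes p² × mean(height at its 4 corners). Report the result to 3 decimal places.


height_mm = gray/255 × 0.506; cell vol = 1.06² × mean(4 corners)
unit = 1.06² × 0.506 / (4×255) = 0.000557394 mm³ per gray-sum
row 0: Σ corner-gray over 7 cells = 3953  → 2.2034
row 1: Σ corner-gray over 7 cells = 4024  → 2.2430
row 2: Σ corner-gray over 7 cells = 3352  → 1.8684
Σ rows: total corner-gray = 11329  → 6.3147 mm³

6.315


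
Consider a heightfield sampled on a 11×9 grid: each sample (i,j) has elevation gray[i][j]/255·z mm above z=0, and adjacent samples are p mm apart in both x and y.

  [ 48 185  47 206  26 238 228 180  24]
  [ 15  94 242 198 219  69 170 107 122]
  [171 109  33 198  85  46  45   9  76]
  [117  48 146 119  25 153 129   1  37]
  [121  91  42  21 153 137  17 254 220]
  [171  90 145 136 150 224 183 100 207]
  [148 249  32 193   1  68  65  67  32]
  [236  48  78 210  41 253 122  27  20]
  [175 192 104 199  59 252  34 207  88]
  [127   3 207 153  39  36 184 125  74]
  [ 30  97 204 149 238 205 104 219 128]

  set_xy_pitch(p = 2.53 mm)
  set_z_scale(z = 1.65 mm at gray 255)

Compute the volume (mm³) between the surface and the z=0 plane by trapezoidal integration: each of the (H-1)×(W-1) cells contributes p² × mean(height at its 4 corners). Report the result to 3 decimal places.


height_mm = gray/255 × 1.65; cell vol = 2.53² × mean(4 corners)
unit = 2.53² × 1.65 / (4×255) = 0.0103544 mm³ per gray-sum
row 0: Σ corner-gray over 8 cells = 4627  → 47.9098
row 1: Σ corner-gray over 8 cells = 3632  → 37.6072
row 2: Σ corner-gray over 8 cells = 2693  → 27.8844
row 3: Σ corner-gray over 8 cells = 3167  → 32.7924
row 4: Σ corner-gray over 8 cells = 4205  → 43.5402
row 5: Σ corner-gray over 8 cells = 3964  → 41.0448
row 6: Σ corner-gray over 8 cells = 3344  → 34.6251
row 7: Σ corner-gray over 8 cells = 4171  → 43.1882
row 8: Σ corner-gray over 8 cells = 4052  → 41.9560
row 9: Σ corner-gray over 8 cells = 4285  → 44.3686
Σ rows: total corner-gray = 38140  → 394.9167 mm³

394.917


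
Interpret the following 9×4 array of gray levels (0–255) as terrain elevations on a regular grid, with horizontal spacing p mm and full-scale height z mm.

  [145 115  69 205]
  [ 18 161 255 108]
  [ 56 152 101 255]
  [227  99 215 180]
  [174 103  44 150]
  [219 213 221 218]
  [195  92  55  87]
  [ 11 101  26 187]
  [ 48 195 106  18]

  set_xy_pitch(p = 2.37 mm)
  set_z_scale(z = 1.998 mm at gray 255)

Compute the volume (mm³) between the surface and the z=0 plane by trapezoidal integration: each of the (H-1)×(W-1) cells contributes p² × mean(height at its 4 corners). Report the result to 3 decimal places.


142.020

height_mm = gray/255 × 1.998; cell vol = 2.37² × mean(4 corners)
unit = 2.37² × 1.998 / (4×255) = 0.0110025 mm³ per gray-sum
row 0: Σ corner-gray over 3 cells = 1676  → 18.4402
row 1: Σ corner-gray over 3 cells = 1775  → 19.5295
row 2: Σ corner-gray over 3 cells = 1852  → 20.3767
row 3: Σ corner-gray over 3 cells = 1653  → 18.1872
row 4: Σ corner-gray over 3 cells = 1923  → 21.1578
row 5: Σ corner-gray over 3 cells = 1881  → 20.6957
row 6: Σ corner-gray over 3 cells = 1028  → 11.3106
row 7: Σ corner-gray over 3 cells = 1120  → 12.3228
Σ rows: total corner-gray = 12908  → 142.0205 mm³


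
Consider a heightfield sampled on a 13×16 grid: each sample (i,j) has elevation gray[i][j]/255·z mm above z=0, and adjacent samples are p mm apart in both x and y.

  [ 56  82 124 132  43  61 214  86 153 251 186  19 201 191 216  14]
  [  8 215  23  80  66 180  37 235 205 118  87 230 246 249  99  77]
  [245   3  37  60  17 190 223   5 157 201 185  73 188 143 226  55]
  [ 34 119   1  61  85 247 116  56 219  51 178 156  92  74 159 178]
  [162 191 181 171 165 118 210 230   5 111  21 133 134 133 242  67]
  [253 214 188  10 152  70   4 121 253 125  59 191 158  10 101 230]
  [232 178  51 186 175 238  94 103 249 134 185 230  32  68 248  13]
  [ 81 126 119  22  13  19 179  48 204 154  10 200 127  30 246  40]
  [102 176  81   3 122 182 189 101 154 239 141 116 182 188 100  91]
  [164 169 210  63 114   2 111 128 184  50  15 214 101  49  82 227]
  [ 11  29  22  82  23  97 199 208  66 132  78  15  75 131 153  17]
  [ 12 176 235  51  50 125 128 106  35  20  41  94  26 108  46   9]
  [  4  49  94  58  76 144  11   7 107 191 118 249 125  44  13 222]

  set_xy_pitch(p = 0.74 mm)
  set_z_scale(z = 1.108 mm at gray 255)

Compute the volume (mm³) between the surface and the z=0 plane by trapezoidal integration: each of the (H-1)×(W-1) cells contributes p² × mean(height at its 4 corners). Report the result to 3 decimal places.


height_mm = gray/255 × 1.108; cell vol = 0.74² × mean(4 corners)
unit = 0.74² × 1.108 / (4×255) = 0.000594844 mm³ per gray-sum
row 0: Σ corner-gray over 15 cells = 8213  → 4.8855
row 1: Σ corner-gray over 15 cells = 7941  → 4.7237
row 2: Σ corner-gray over 15 cells = 7156  → 4.2567
row 3: Σ corner-gray over 15 cells = 7759  → 4.6154
row 4: Σ corner-gray over 15 cells = 8114  → 4.8266
row 5: Σ corner-gray over 15 cells = 8382  → 4.9860
row 6: Σ corner-gray over 15 cells = 7702  → 4.5815
row 7: Σ corner-gray over 15 cells = 7256  → 4.3162
row 8: Σ corner-gray over 15 cells = 7516  → 4.4708
row 9: Σ corner-gray over 15 cells = 6023  → 3.5827
row 10: Σ corner-gray over 15 cells = 5151  → 3.0640
row 11: Σ corner-gray over 15 cells = 5301  → 3.1533
Σ rows: total corner-gray = 86514  → 51.4623 mm³

51.462


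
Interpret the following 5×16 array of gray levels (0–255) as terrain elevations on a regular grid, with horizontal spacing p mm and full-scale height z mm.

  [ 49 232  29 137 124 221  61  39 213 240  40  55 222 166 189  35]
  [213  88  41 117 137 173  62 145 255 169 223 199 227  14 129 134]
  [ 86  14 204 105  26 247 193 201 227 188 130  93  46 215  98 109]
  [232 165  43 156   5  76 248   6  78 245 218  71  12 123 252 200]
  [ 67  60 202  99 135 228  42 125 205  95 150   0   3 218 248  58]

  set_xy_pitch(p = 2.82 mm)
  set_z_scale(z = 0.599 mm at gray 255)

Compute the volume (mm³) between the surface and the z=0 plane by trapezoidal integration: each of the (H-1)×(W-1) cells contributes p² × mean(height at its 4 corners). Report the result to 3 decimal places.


height_mm = gray/255 × 0.599; cell vol = 2.82² × mean(4 corners)
unit = 2.82² × 0.599 / (4×255) = 0.00467009 mm³ per gray-sum
row 0: Σ corner-gray over 15 cells = 8325  → 38.8785
row 1: Σ corner-gray over 15 cells = 8474  → 39.5743
row 2: Σ corner-gray over 15 cells = 7997  → 37.3467
row 3: Σ corner-gray over 15 cells = 7573  → 35.3666
Σ rows: total corner-gray = 32369  → 151.1660 mm³

151.166


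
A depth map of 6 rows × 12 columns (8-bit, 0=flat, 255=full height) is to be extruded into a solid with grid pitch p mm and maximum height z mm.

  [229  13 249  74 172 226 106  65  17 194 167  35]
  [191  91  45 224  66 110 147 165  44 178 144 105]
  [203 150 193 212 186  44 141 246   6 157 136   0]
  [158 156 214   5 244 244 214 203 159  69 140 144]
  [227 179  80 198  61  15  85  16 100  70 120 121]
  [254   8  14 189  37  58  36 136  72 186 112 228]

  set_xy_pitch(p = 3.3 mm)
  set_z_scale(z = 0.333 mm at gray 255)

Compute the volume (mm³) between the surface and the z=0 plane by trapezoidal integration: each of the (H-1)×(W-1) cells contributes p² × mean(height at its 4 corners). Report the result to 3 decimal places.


height_mm = gray/255 × 0.333; cell vol = 3.3² × mean(4 corners)
unit = 3.3² × 0.333 / (4×255) = 0.00355526 mm³ per gray-sum
row 0: Σ corner-gray over 11 cells = 5554  → 19.7459
row 1: Σ corner-gray over 11 cells = 5869  → 20.8658
row 2: Σ corner-gray over 11 cells = 6743  → 23.9731
row 3: Σ corner-gray over 11 cells = 5794  → 20.5992
row 4: Σ corner-gray over 11 cells = 4374  → 15.5507
Σ rows: total corner-gray = 28334  → 100.7349 mm³

100.735


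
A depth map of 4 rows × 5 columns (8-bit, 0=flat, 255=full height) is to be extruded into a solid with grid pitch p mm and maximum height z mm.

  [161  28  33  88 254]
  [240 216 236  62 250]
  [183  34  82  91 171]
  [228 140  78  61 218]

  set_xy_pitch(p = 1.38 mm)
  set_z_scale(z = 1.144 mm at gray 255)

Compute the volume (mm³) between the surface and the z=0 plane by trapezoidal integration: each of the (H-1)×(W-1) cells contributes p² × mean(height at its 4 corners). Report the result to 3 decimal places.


13.433

height_mm = gray/255 × 1.144; cell vol = 1.38² × mean(4 corners)
unit = 1.38² × 1.144 / (4×255) = 0.00213592 mm³ per gray-sum
row 0: Σ corner-gray over 4 cells = 2231  → 4.7652
row 1: Σ corner-gray over 4 cells = 2286  → 4.8827
row 2: Σ corner-gray over 4 cells = 1772  → 3.7848
Σ rows: total corner-gray = 6289  → 13.4328 mm³


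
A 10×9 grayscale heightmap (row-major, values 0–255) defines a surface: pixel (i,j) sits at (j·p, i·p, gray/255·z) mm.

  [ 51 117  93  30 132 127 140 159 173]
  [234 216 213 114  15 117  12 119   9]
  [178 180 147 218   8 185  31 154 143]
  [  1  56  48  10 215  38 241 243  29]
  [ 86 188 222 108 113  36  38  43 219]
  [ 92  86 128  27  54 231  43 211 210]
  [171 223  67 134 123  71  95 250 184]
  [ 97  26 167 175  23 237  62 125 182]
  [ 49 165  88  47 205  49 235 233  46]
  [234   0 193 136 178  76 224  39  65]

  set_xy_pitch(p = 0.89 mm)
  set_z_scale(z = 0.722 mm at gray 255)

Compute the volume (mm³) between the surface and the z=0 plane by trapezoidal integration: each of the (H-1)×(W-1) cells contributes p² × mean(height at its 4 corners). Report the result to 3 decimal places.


height_mm = gray/255 × 0.722; cell vol = 0.89² × mean(4 corners)
unit = 0.89² × 0.722 / (4×255) = 0.000560683 mm³ per gray-sum
row 0: Σ corner-gray over 8 cells = 3675  → 2.0605
row 1: Σ corner-gray over 8 cells = 4022  → 2.2551
row 2: Σ corner-gray over 8 cells = 3899  → 2.1861
row 3: Σ corner-gray over 8 cells = 3533  → 1.9809
row 4: Σ corner-gray over 8 cells = 3663  → 2.0538
row 5: Σ corner-gray over 8 cells = 4143  → 2.3229
row 6: Σ corner-gray over 8 cells = 4190  → 2.3493
row 7: Σ corner-gray over 8 cells = 4048  → 2.2696
row 8: Σ corner-gray over 8 cells = 4130  → 2.3156
Σ rows: total corner-gray = 35303  → 19.7938 mm³

19.794


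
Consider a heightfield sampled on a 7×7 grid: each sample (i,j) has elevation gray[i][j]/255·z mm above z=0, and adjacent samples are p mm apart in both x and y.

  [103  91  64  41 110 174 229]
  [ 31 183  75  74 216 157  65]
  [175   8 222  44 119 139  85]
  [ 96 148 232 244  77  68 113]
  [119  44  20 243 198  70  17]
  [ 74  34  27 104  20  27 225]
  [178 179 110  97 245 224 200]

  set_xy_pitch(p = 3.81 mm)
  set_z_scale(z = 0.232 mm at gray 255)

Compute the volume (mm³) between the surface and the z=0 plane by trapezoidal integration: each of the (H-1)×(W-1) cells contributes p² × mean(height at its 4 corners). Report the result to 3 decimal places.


54.650

height_mm = gray/255 × 0.232; cell vol = 3.81² × mean(4 corners)
unit = 3.81² × 0.232 / (4×255) = 0.0033017 mm³ per gray-sum
row 0: Σ corner-gray over 6 cells = 2798  → 9.2382
row 1: Σ corner-gray over 6 cells = 2830  → 9.3438
row 2: Σ corner-gray over 6 cells = 3071  → 10.1395
row 3: Σ corner-gray over 6 cells = 3033  → 10.0141
row 4: Σ corner-gray over 6 cells = 2009  → 6.6331
row 5: Σ corner-gray over 6 cells = 2811  → 9.2811
Σ rows: total corner-gray = 16552  → 54.6498 mm³


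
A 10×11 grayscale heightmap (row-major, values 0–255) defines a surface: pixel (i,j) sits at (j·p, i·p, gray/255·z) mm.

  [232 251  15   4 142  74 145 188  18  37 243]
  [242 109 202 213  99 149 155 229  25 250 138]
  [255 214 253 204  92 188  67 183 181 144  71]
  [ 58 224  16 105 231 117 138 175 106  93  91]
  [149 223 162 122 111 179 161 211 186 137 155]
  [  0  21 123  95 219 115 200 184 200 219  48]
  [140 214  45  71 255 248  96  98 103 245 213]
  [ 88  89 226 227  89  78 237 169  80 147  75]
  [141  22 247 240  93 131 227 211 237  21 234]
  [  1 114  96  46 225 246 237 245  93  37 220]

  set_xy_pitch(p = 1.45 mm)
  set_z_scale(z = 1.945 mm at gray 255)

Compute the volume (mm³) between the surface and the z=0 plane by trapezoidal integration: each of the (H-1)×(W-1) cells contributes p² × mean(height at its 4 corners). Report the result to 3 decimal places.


216.584

height_mm = gray/255 × 1.945; cell vol = 1.45² × mean(4 corners)
unit = 1.45² × 1.945 / (4×255) = 0.00400918 mm³ per gray-sum
row 0: Σ corner-gray over 10 cells = 5465  → 21.9102
row 1: Σ corner-gray over 10 cells = 6620  → 26.5408
row 2: Σ corner-gray over 10 cells = 5937  → 23.8025
row 3: Σ corner-gray over 10 cells = 5847  → 23.4417
row 4: Σ corner-gray over 10 cells = 6088  → 24.4079
row 5: Σ corner-gray over 10 cells = 5903  → 23.6662
row 6: Σ corner-gray over 10 cells = 5950  → 23.8546
row 7: Σ corner-gray over 10 cells = 6080  → 24.3758
row 8: Σ corner-gray over 10 cells = 6132  → 24.5843
Σ rows: total corner-gray = 54022  → 216.5839 mm³


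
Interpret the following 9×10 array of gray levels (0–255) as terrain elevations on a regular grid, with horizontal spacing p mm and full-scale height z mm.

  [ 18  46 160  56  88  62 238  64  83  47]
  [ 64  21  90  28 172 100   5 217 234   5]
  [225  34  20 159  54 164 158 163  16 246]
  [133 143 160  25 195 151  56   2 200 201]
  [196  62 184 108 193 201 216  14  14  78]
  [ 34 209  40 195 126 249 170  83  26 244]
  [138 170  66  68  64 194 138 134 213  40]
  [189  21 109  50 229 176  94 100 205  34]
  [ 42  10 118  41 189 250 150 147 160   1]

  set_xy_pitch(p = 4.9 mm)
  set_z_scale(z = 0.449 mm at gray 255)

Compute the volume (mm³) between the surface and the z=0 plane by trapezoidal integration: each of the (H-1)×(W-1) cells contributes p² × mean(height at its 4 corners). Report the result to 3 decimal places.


361.865

height_mm = gray/255 × 0.449; cell vol = 4.9² × mean(4 corners)
unit = 4.9² × 0.449 / (4×255) = 0.0105691 mm³ per gray-sum
row 0: Σ corner-gray over 9 cells = 3462  → 36.5903
row 1: Σ corner-gray over 9 cells = 3810  → 40.2683
row 2: Σ corner-gray over 9 cells = 4205  → 44.4431
row 3: Σ corner-gray over 9 cells = 4456  → 47.0959
row 4: Σ corner-gray over 9 cells = 4732  → 50.0130
row 5: Σ corner-gray over 9 cells = 4746  → 50.1610
row 6: Σ corner-gray over 9 cells = 4463  → 47.1699
row 7: Σ corner-gray over 9 cells = 4364  → 46.1236
Σ rows: total corner-gray = 34238  → 361.8651 mm³


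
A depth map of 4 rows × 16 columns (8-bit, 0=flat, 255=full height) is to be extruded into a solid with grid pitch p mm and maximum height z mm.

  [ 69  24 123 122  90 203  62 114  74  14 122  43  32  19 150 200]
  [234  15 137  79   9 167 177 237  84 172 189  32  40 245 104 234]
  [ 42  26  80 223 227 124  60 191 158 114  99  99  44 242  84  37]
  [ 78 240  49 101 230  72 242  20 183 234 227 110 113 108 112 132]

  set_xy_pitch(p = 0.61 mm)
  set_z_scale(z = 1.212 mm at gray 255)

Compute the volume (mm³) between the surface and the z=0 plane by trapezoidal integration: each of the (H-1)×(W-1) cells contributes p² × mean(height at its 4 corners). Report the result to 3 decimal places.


9.670

height_mm = gray/255 × 1.212; cell vol = 0.61² × mean(4 corners)
unit = 0.61² × 1.212 / (4×255) = 0.000442142 mm³ per gray-sum
row 0: Σ corner-gray over 15 cells = 6495  → 2.8717
row 1: Σ corner-gray over 15 cells = 7463  → 3.2997
row 2: Σ corner-gray over 15 cells = 7913  → 3.4987
Σ rows: total corner-gray = 21871  → 9.6701 mm³


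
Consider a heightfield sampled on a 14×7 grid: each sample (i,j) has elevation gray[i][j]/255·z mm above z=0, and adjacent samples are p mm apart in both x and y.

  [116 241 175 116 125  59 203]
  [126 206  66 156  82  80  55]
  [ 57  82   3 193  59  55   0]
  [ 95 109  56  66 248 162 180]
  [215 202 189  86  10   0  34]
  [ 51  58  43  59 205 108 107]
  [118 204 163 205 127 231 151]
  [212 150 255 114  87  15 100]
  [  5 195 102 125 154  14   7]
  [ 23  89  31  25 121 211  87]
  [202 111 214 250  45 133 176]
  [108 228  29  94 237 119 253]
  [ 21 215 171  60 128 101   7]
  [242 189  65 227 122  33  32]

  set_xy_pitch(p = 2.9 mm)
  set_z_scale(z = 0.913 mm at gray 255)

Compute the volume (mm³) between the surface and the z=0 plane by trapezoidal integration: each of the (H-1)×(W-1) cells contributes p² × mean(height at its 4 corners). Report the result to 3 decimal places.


height_mm = gray/255 × 0.913; cell vol = 2.9² × mean(4 corners)
unit = 2.9² × 0.913 / (4×255) = 0.00752777 mm³ per gray-sum
row 0: Σ corner-gray over 6 cells = 3112  → 23.4264
row 1: Σ corner-gray over 6 cells = 2202  → 16.5762
row 2: Σ corner-gray over 6 cells = 2398  → 18.0516
row 3: Σ corner-gray over 6 cells = 2780  → 20.9272
row 4: Σ corner-gray over 6 cells = 2327  → 17.5171
row 5: Σ corner-gray over 6 cells = 3233  → 24.3373
row 6: Σ corner-gray over 6 cells = 3683  → 27.7248
row 7: Σ corner-gray over 6 cells = 2746  → 20.6713
row 8: Σ corner-gray over 6 cells = 2256  → 16.9827
row 9: Σ corner-gray over 6 cells = 2948  → 22.1919
row 10: Σ corner-gray over 6 cells = 3659  → 27.5441
row 11: Σ corner-gray over 6 cells = 3153  → 23.7351
row 12: Σ corner-gray over 6 cells = 2924  → 22.0112
Σ rows: total corner-gray = 37421  → 281.6968 mm³

281.697


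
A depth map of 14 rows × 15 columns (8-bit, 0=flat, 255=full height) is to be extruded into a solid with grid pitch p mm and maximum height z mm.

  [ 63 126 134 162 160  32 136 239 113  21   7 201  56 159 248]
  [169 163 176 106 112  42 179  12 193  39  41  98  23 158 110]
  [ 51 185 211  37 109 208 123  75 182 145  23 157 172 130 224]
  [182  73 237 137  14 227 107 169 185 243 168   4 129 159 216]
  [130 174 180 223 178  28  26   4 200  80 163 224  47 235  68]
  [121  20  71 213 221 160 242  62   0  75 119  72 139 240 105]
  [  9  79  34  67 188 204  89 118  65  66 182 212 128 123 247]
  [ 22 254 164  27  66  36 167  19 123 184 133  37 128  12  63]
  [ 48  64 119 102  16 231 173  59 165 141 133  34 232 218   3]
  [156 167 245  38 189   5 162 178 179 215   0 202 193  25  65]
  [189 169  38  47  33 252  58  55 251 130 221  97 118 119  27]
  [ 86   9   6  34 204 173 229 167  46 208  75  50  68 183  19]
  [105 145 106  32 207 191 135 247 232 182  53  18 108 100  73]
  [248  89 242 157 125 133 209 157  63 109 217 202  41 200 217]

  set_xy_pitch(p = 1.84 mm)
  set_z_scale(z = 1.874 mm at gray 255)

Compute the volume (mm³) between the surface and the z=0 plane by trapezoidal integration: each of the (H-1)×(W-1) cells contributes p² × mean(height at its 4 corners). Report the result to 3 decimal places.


565.193

height_mm = gray/255 × 1.874; cell vol = 1.84² × mean(4 corners)
unit = 1.84² × 1.874 / (4×255) = 0.00622021 mm³ per gray-sum
row 0: Σ corner-gray over 14 cells = 6366  → 39.5979
row 1: Σ corner-gray over 14 cells = 6752  → 41.9989
row 2: Σ corner-gray over 14 cells = 7891  → 49.0837
row 3: Σ corner-gray over 14 cells = 7824  → 48.6669
row 4: Σ corner-gray over 14 cells = 7216  → 44.8850
row 5: Σ corner-gray over 14 cells = 6860  → 42.6706
row 6: Σ corner-gray over 14 cells = 6151  → 38.2605
row 7: Σ corner-gray over 14 cells = 6210  → 38.6275
row 8: Σ corner-gray over 14 cells = 7242  → 45.0468
row 9: Σ corner-gray over 14 cells = 7209  → 44.8415
row 10: Σ corner-gray over 14 cells = 6401  → 39.8156
row 11: Σ corner-gray over 14 cells = 6699  → 41.6692
row 12: Σ corner-gray over 14 cells = 8043  → 50.0292
Σ rows: total corner-gray = 90864  → 565.1932 mm³


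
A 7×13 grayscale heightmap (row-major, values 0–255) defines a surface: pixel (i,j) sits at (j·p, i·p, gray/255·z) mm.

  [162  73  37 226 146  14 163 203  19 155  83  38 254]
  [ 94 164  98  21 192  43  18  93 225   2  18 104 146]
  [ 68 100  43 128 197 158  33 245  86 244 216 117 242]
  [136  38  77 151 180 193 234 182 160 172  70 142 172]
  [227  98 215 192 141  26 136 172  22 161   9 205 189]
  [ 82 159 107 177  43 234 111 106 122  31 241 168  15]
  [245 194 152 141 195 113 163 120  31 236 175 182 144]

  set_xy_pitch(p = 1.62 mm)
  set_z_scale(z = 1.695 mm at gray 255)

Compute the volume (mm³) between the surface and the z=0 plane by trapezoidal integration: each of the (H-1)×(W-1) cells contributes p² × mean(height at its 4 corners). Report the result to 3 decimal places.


162.867

height_mm = gray/255 × 1.695; cell vol = 1.62² × mean(4 corners)
unit = 1.62² × 1.695 / (4×255) = 0.00436114 mm³ per gray-sum
row 0: Σ corner-gray over 12 cells = 4926  → 21.4830
row 1: Σ corner-gray over 12 cells = 5640  → 24.5968
row 2: Σ corner-gray over 12 cells = 6950  → 30.3099
row 3: Σ corner-gray over 12 cells = 6676  → 29.1149
row 4: Σ corner-gray over 12 cells = 6265  → 27.3225
row 5: Σ corner-gray over 12 cells = 6888  → 30.0395
Σ rows: total corner-gray = 37345  → 162.8666 mm³


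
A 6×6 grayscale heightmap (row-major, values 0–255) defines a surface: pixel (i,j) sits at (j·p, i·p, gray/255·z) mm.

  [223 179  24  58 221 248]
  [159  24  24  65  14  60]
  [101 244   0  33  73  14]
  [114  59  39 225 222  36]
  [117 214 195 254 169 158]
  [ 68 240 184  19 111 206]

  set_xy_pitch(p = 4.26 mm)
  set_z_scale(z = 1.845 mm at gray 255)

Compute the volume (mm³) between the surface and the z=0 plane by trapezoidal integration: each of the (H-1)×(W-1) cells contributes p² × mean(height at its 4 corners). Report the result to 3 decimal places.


385.736

height_mm = gray/255 × 1.845; cell vol = 4.26² × mean(4 corners)
unit = 4.26² × 1.845 / (4×255) = 0.0328258 mm³ per gray-sum
row 0: Σ corner-gray over 5 cells = 1908  → 62.6316
row 1: Σ corner-gray over 5 cells = 1288  → 42.2796
row 2: Σ corner-gray over 5 cells = 2055  → 67.4570
row 3: Σ corner-gray over 5 cells = 3179  → 104.3532
row 4: Σ corner-gray over 5 cells = 3321  → 109.0145
Σ rows: total corner-gray = 11751  → 385.7360 mm³


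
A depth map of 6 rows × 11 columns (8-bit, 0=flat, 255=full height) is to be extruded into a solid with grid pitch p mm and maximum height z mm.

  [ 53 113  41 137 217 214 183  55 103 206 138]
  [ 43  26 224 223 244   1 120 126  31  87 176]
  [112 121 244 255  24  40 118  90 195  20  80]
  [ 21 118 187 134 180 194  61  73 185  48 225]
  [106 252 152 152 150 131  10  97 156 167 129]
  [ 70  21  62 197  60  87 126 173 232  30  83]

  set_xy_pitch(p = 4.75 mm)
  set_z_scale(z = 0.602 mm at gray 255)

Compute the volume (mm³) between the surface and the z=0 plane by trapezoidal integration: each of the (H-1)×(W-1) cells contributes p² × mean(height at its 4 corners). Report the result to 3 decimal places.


335.384

height_mm = gray/255 × 0.602; cell vol = 4.75² × mean(4 corners)
unit = 4.75² × 0.602 / (4×255) = 0.0133163 mm³ per gray-sum
row 0: Σ corner-gray over 10 cells = 5112  → 68.0729
row 1: Σ corner-gray over 10 cells = 4789  → 63.7718
row 2: Σ corner-gray over 10 cells = 5012  → 66.7413
row 3: Σ corner-gray over 10 cells = 5375  → 71.5751
row 4: Σ corner-gray over 10 cells = 4898  → 65.2232
Σ rows: total corner-gray = 25186  → 335.3843 mm³


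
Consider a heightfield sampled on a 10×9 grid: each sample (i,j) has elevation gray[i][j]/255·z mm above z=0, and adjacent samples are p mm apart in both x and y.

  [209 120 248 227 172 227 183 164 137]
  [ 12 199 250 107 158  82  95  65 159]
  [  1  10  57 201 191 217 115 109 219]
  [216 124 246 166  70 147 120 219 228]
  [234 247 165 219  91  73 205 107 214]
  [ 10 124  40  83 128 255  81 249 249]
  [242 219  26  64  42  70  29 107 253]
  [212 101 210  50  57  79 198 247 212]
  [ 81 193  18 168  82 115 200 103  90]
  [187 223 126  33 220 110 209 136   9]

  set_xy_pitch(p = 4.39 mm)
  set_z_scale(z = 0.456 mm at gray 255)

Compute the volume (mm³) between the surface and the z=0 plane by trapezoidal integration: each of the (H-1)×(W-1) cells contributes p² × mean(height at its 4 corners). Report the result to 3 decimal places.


height_mm = gray/255 × 0.456; cell vol = 4.39² × mean(4 corners)
unit = 4.39² × 0.456 / (4×255) = 0.00861576 mm³ per gray-sum
row 0: Σ corner-gray over 8 cells = 5111  → 44.0352
row 1: Σ corner-gray over 8 cells = 4103  → 35.3505
row 2: Σ corner-gray over 8 cells = 4648  → 40.0461
row 3: Σ corner-gray over 8 cells = 5290  → 45.5774
row 4: Σ corner-gray over 8 cells = 4841  → 41.7089
row 5: Σ corner-gray over 8 cells = 3788  → 32.6365
row 6: Σ corner-gray over 8 cells = 3917  → 33.7479
row 7: Σ corner-gray over 8 cells = 4237  → 36.5050
row 8: Σ corner-gray over 8 cells = 4239  → 36.5222
Σ rows: total corner-gray = 40174  → 346.1296 mm³

346.130


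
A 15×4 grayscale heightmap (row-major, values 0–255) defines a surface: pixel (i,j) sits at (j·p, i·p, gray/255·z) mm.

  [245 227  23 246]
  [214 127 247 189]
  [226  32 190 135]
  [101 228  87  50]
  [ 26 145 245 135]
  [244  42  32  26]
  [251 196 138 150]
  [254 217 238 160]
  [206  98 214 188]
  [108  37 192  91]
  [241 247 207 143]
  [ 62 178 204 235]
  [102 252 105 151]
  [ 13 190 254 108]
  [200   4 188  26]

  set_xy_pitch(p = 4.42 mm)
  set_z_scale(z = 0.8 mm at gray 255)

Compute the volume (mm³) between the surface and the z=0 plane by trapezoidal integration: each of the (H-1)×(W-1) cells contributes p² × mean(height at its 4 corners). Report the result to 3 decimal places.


407.384

height_mm = gray/255 × 0.8; cell vol = 4.42² × mean(4 corners)
unit = 4.42² × 0.8 / (4×255) = 0.0153227 mm³ per gray-sum
row 0: Σ corner-gray over 3 cells = 2142  → 32.8212
row 1: Σ corner-gray over 3 cells = 1956  → 29.9711
row 2: Σ corner-gray over 3 cells = 1586  → 24.3017
row 3: Σ corner-gray over 3 cells = 1722  → 26.3856
row 4: Σ corner-gray over 3 cells = 1359  → 20.8235
row 5: Σ corner-gray over 3 cells = 1487  → 22.7848
row 6: Σ corner-gray over 3 cells = 2393  → 36.6671
row 7: Σ corner-gray over 3 cells = 2342  → 35.8857
row 8: Σ corner-gray over 3 cells = 1675  → 25.6655
row 9: Σ corner-gray over 3 cells = 1949  → 29.8639
row 10: Σ corner-gray over 3 cells = 2353  → 36.0542
row 11: Σ corner-gray over 3 cells = 2028  → 31.0744
row 12: Σ corner-gray over 3 cells = 1976  → 30.2776
row 13: Σ corner-gray over 3 cells = 1619  → 24.8074
Σ rows: total corner-gray = 26587  → 407.3837 mm³


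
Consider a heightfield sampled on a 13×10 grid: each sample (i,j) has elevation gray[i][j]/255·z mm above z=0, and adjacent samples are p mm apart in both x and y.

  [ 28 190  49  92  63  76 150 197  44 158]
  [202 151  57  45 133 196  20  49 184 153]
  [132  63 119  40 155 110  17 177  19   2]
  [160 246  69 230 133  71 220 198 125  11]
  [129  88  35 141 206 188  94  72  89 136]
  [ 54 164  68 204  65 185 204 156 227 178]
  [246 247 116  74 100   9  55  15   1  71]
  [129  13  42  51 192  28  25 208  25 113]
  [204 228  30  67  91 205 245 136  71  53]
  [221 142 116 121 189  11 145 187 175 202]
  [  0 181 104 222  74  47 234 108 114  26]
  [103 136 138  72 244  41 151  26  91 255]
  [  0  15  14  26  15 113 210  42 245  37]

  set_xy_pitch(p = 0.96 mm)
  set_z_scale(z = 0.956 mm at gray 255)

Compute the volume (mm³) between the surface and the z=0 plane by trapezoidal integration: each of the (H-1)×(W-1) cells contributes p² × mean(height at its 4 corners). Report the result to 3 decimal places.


height_mm = gray/255 × 0.956; cell vol = 0.96² × mean(4 corners)
unit = 0.96² × 0.956 / (4×255) = 0.000863774 mm³ per gray-sum
row 0: Σ corner-gray over 9 cells = 3933  → 3.3972
row 1: Σ corner-gray over 9 cells = 3559  → 3.0742
row 2: Σ corner-gray over 9 cells = 4289  → 3.7047
row 3: Σ corner-gray over 9 cells = 4846  → 4.1858
row 4: Σ corner-gray over 9 cells = 4869  → 4.2057
row 5: Σ corner-gray over 9 cells = 4329  → 3.7393
row 6: Σ corner-gray over 9 cells = 2961  → 2.5576
row 7: Σ corner-gray over 9 cells = 3813  → 3.2936
row 8: Σ corner-gray over 9 cells = 4998  → 4.3171
row 9: Σ corner-gray over 9 cells = 4789  → 4.1366
row 10: Σ corner-gray over 9 cells = 4350  → 3.7574
row 11: Σ corner-gray over 9 cells = 3553  → 3.0690
Σ rows: total corner-gray = 50289  → 43.4383 mm³

43.438


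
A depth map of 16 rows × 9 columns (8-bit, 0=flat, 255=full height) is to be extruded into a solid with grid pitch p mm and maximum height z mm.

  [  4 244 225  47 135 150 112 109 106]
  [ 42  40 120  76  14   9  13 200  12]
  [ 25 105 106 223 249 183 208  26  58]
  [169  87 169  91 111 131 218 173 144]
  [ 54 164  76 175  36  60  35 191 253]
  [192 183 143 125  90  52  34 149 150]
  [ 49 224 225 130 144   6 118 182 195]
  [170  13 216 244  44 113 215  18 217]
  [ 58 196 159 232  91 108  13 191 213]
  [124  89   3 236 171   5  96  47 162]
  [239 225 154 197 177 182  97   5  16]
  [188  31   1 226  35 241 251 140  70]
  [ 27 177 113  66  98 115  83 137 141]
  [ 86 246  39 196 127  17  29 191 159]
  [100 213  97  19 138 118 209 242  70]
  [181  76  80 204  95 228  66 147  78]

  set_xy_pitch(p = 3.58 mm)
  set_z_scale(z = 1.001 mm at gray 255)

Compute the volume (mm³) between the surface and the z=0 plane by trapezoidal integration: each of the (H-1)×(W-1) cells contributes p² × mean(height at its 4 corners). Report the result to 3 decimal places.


height_mm = gray/255 × 1.001; cell vol = 3.58² × mean(4 corners)
unit = 3.58² × 1.001 / (4×255) = 0.0125777 mm³ per gray-sum
row 0: Σ corner-gray over 8 cells = 3152  → 39.6448
row 1: Σ corner-gray over 8 cells = 3281  → 41.2673
row 2: Σ corner-gray over 8 cells = 4556  → 57.3038
row 3: Σ corner-gray over 8 cells = 4054  → 50.9898
row 4: Σ corner-gray over 8 cells = 3675  → 46.2229
row 5: Σ corner-gray over 8 cells = 4196  → 52.7759
row 6: Σ corner-gray over 8 cells = 4415  → 55.5304
row 7: Σ corner-gray over 8 cells = 4364  → 54.8889
row 8: Σ corner-gray over 8 cells = 3831  → 48.1850
row 9: Σ corner-gray over 8 cells = 3909  → 49.1661
row 10: Σ corner-gray over 8 cells = 4437  → 55.8071
row 11: Σ corner-gray over 8 cells = 3854  → 48.4743
row 12: Σ corner-gray over 8 cells = 3681  → 46.2984
row 13: Σ corner-gray over 8 cells = 4177  → 52.5369
row 14: Σ corner-gray over 8 cells = 4293  → 53.9959
Σ rows: total corner-gray = 59875  → 753.0876 mm³

753.088


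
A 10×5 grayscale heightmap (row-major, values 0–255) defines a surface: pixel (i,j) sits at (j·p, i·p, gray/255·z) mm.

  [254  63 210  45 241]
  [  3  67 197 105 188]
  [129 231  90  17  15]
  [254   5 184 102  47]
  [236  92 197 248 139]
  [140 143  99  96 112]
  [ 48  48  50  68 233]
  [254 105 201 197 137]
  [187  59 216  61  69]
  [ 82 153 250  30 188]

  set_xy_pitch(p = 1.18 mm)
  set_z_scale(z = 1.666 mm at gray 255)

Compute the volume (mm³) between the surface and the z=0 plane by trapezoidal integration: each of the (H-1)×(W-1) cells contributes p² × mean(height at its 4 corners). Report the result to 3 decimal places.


41.303

height_mm = gray/255 × 1.666; cell vol = 1.18² × mean(4 corners)
unit = 1.18² × 1.666 / (4×255) = 0.00227425 mm³ per gray-sum
row 0: Σ corner-gray over 4 cells = 2060  → 4.6850
row 1: Σ corner-gray over 4 cells = 1749  → 3.9777
row 2: Σ corner-gray over 4 cells = 1703  → 3.8731
row 3: Σ corner-gray over 4 cells = 2332  → 5.3036
row 4: Σ corner-gray over 4 cells = 2377  → 5.4059
row 5: Σ corner-gray over 4 cells = 1541  → 3.5046
row 6: Σ corner-gray over 4 cells = 2010  → 4.5712
row 7: Σ corner-gray over 4 cells = 2325  → 5.2876
row 8: Σ corner-gray over 4 cells = 2064  → 4.6941
Σ rows: total corner-gray = 18161  → 41.3027 mm³


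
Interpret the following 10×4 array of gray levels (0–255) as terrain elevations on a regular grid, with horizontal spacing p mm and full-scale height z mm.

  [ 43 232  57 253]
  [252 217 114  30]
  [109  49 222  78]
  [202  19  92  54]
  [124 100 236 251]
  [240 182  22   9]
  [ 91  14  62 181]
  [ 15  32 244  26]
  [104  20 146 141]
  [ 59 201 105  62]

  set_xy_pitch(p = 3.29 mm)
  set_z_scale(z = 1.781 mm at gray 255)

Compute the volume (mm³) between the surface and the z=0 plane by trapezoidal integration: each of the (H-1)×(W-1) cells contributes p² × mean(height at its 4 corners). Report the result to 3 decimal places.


236.341

height_mm = gray/255 × 1.781; cell vol = 3.29² × mean(4 corners)
unit = 3.29² × 1.781 / (4×255) = 0.0188997 mm³ per gray-sum
row 0: Σ corner-gray over 3 cells = 1818  → 34.3597
row 1: Σ corner-gray over 3 cells = 1673  → 31.6192
row 2: Σ corner-gray over 3 cells = 1207  → 22.8120
row 3: Σ corner-gray over 3 cells = 1525  → 28.8221
row 4: Σ corner-gray over 3 cells = 1704  → 32.2051
row 5: Σ corner-gray over 3 cells = 1081  → 20.4306
row 6: Σ corner-gray over 3 cells = 1017  → 19.2210
row 7: Σ corner-gray over 3 cells = 1170  → 22.1127
row 8: Σ corner-gray over 3 cells = 1310  → 24.7586
Σ rows: total corner-gray = 12505  → 236.3411 mm³
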